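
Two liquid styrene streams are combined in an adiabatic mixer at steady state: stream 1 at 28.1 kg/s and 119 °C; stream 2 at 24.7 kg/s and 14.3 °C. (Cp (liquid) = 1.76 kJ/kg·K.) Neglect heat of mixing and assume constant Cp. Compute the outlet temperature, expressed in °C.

T_out = 70.0 °C

Adiabatic, steady state ⇒ Σ ṁᵢCp,ᵢ(T_out − Tᵢ) = 0
T_out = Σ ṁᵢCp,ᵢTᵢ / Σ ṁᵢCp,ᵢ
      = 6506.9 / 92.928 = 70.021 °C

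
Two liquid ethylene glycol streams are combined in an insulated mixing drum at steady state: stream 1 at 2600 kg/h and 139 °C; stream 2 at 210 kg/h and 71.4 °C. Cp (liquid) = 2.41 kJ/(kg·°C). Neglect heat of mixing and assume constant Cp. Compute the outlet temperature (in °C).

T_out = 134 °C

Energy balance with Q = 0: Σ ṁᵢCp,ᵢ(T_out − Tᵢ) = 0
Σ ṁᵢCp,ᵢTᵢ = 2600×2.41×139 + 210×2.41×71.4 = 907110
Σ ṁᵢCp,ᵢ = 2600×2.41 + 210×2.41 = 6772.1
T_out = 907110 / 6772.1 = 133.95 °C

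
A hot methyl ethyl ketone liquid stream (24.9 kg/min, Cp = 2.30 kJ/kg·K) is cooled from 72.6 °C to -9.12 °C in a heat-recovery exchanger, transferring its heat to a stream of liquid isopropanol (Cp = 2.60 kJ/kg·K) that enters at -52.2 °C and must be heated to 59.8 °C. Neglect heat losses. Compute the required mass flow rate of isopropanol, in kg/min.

Heat released by hot stream: Q = 24.9 × 2.30 × (72.6 − -9.12) = 4680.1 kJ/min
Energy balance on cold side (adiabatic exchanger): Q = ṁ_c·Cp_c·(T_c,out − T_c,in)
ṁ_c = 4680.1 / [2.60 × (59.8 − -52.2)] = 16.072 kg/min

ṁ_c = 16.1 kg/min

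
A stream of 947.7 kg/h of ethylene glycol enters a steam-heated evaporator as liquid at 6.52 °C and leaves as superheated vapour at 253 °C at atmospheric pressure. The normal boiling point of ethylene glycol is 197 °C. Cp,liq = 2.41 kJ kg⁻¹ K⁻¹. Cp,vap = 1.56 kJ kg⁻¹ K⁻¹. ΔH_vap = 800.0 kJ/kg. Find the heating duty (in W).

liquid 6.52→197 °C: 459.06 kJ/kg
vaporisation at 197 °C: 800 kJ/kg
vapour 197→253 °C: 87.36 kJ/kg
Δh = 459.06 + 800 + 87.36 = 1346.4 kJ/kg
Q = ṁ·Δh = 947.7 kg/h × 1346.4 kJ/kg = 1.276e+06 kJ/h
|Q| = 354.44 kW = 354440 W

Q = 354000 W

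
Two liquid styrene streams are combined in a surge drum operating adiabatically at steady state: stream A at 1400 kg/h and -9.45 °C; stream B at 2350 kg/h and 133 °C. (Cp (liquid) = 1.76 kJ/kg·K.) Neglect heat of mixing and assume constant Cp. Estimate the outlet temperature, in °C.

Energy balance with Q = 0: Σ ṁᵢCp,ᵢ(T_out − Tᵢ) = 0
Σ ṁᵢCp,ᵢTᵢ = 1400×1.76×-9.45 + 2350×1.76×133 = 526800
Σ ṁᵢCp,ᵢ = 1400×1.76 + 2350×1.76 = 6600
T_out = 526800 / 6600 = 79.819 °C

T_out = 79.8 °C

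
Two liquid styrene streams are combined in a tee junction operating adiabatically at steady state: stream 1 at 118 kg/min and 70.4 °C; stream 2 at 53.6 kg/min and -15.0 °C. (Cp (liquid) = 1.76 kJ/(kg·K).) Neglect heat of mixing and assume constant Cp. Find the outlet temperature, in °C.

T_out = 43.7 °C

Energy balance with Q = 0: Σ ṁᵢCp,ᵢ(T_out − Tᵢ) = 0
Σ ṁᵢCp,ᵢTᵢ = 118×1.76×70.4 + 53.6×1.76×-15.0 = 13206
Σ ṁᵢCp,ᵢ = 118×1.76 + 53.6×1.76 = 302.02
T_out = 13206 / 302.02 = 43.725 °C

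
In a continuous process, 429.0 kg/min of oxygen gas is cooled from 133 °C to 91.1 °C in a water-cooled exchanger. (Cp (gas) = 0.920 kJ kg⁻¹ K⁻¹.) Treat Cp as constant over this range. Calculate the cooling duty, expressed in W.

Q_c = 276000 W

Q = ṁ·Cp·ΔT = 429.0 × 0.920 × (91.1 − 133) = -16537 kJ/min
Converting: 16537 / 60 s = 275.62 kW
Cooling duty = 275620 W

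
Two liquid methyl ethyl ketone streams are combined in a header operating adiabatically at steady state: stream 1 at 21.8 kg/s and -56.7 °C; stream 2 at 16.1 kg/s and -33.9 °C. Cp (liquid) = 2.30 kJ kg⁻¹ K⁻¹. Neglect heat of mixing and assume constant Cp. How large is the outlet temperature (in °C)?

Adiabatic, steady state ⇒ Σ ṁᵢCp,ᵢ(T_out − Tᵢ) = 0
T_out = Σ ṁᵢCp,ᵢTᵢ / Σ ṁᵢCp,ᵢ
      = -4098.3 / 87.17 = -47.015 °C

T_out = -47.0 °C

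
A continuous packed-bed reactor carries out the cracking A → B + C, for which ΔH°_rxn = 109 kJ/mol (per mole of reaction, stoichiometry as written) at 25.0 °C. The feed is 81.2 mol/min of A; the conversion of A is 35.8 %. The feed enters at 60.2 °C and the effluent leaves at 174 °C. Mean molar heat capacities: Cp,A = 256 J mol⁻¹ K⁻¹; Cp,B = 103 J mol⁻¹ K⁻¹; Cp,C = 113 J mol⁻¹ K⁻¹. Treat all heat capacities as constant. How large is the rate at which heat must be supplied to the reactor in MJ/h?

Extent of reaction ξ = 0.358 × 81.2 = 29.07 mol/min
Reaction term: ξ·ΔH°_rxn = 29.07 × 109 = 3168.6 kJ/min
Sensible, feed 60.2→25 °C: -731.71 kJ/min
Outlet flows (mol/min): A 52.13, B 29.07, C 29.07
Sensible, products 25→174 °C: 2924 kJ/min
Q = ΔH = 5360.9 kJ/min = 89.349 kW
Heat supplied = 321.65 MJ/h

Q_in = 322 MJ/h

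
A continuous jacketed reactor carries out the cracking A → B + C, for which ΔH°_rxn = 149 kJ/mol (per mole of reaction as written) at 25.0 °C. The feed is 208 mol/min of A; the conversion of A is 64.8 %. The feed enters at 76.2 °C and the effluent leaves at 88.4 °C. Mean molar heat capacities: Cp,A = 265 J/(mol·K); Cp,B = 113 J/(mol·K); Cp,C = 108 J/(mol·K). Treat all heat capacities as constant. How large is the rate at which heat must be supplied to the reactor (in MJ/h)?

Q_in = 1220 MJ/h

Extent of reaction ξ = 0.648 × 208 = 134.78 mol/min
Reaction term: ξ·ΔH°_rxn = 134.78 × 149 = 20083 kJ/min
Sensible, feed 76.2→25 °C: -2822.1 kJ/min
Outlet flows (mol/min): A 73.216, B 134.78, C 134.78
Sensible, products 25→88.4 °C: 3118.6 kJ/min
Q = ΔH = 20379 kJ/min = 339.65 kW
Heat supplied = 1222.8 MJ/h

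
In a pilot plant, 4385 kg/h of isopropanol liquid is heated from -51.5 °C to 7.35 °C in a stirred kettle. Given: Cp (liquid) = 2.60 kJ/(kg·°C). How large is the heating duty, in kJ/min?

Q = 11200 kJ/min

Q = ṁ·Cp·ΔT = 4385 × 2.60 × (7.35 − -51.5) = 670950 kJ/h
Converting: 670950 / 3600 s = 186.37 kW
Heating duty = 11182 kJ/min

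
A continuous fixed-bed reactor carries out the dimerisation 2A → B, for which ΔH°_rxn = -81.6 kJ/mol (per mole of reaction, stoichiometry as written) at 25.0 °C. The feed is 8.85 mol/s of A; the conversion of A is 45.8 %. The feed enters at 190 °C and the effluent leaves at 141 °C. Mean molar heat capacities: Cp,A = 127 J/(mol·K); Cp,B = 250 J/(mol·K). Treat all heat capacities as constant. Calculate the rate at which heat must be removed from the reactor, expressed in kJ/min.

Q_out = 13300 kJ/min

Extent of reaction ξ = 0.458 × 8.85 / 2 = 2.0267 mol/s
Reaction term: ξ·ΔH°_rxn = 2.0267 × -81.6 = -165.37 kJ/s
Sensible, feed 190→25 °C: -185.45 kJ/s
Outlet flows (mol/s): A 4.7967, B 2.0267
Sensible, products 25→141 °C: 129.44 kJ/s
Q = ΔH = -221.39 kJ/s = -221.39 kW
Heat removed = 13283 kJ/min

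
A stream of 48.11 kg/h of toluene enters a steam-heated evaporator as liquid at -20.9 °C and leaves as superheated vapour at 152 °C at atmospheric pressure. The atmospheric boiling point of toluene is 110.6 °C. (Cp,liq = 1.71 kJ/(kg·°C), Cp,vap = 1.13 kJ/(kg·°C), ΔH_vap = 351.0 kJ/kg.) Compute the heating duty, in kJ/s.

Q = 8.32 kJ/s

liquid -20.9→110.6 °C: 224.87 kJ/kg
vaporisation at 110.6 °C: 351 kJ/kg
vapour 110.6→152 °C: 46.782 kJ/kg
Δh = 224.87 + 351 + 46.782 = 622.65 kJ/kg
Q = ṁ·Δh = 48.11 kg/h × 622.65 kJ/kg = 29956 kJ/h
|Q| = 8.321 kW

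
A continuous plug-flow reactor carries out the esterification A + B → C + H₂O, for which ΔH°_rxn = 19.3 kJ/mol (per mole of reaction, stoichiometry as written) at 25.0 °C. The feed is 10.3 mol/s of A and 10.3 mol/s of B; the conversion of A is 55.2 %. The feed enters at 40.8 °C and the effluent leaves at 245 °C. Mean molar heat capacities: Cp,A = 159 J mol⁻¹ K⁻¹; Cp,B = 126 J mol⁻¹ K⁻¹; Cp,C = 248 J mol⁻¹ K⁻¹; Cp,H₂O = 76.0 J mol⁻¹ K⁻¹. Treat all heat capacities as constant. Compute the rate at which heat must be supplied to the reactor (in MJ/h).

Q_in = 2730 MJ/h

Extent of reaction ξ = 0.552 × 10.3 = 5.6856 mol/s
Reaction term: ξ·ΔH°_rxn = 5.6856 × 19.3 = 109.73 kJ/s
Sensible, feed 40.8→25 °C: -46.381 kJ/s
Outlet flows (mol/s): A 4.6144, B 4.6144, C 5.6856, H₂O 5.6856
Sensible, products 25→245 °C: 694.59 kJ/s
Q = ΔH = 757.94 kJ/s = 757.94 kW
Heat supplied = 2728.6 MJ/h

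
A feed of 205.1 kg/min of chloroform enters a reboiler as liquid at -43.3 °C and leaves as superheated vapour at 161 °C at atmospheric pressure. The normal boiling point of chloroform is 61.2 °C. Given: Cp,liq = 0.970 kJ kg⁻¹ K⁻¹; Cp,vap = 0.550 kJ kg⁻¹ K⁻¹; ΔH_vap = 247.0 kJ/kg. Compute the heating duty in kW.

Q = 1380 kW

liquid -43.3→61.2 °C: 101.36 kJ/kg
vaporisation at 61.2 °C: 247 kJ/kg
vapour 61.2→161 °C: 54.89 kJ/kg
Δh = 101.36 + 247 + 54.89 = 403.25 kJ/kg
Q = ṁ·Δh = 205.1 kg/min × 403.25 kJ/kg = 82708 kJ/min
|Q| = 1378.5 kW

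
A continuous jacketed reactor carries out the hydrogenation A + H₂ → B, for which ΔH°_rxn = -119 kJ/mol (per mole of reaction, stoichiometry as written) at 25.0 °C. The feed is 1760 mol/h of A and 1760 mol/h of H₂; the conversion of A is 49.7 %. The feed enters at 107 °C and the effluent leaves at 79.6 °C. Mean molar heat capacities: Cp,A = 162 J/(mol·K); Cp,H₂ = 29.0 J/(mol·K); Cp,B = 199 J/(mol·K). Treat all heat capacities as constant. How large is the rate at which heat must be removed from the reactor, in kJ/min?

Q_out = 1880 kJ/min

Extent of reaction ξ = 0.497 × 1760 = 874.72 mol/h
Reaction term: ξ·ΔH°_rxn = 874.72 × -119 = -104090 kJ/h
Sensible, feed 107→25 °C: -27565 kJ/h
Outlet flows (mol/h): A 885.28, H₂ 885.28, B 874.72
Sensible, products 25→79.6 °C: 18736 kJ/h
Q = ΔH = -112920 kJ/h = -31.367 kW
Heat removed = 1882 kJ/min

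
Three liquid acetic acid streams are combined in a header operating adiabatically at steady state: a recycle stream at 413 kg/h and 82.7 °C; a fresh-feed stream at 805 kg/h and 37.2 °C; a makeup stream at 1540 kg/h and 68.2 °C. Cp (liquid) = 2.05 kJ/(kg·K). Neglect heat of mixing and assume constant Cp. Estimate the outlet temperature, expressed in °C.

T_out = 61.3 °C

Adiabatic, steady state ⇒ Σ ṁᵢCp,ᵢ(T_out − Tᵢ) = 0
Σ ṁᵢCp,ᵢTᵢ = 413×2.05×82.7 + 805×2.05×37.2 + 1540×2.05×68.2 = 346710
Σ ṁᵢCp,ᵢ = 413×2.05 + 805×2.05 + 1540×2.05 = 5653.9
T_out = 346710 / 5653.9 = 61.323 °C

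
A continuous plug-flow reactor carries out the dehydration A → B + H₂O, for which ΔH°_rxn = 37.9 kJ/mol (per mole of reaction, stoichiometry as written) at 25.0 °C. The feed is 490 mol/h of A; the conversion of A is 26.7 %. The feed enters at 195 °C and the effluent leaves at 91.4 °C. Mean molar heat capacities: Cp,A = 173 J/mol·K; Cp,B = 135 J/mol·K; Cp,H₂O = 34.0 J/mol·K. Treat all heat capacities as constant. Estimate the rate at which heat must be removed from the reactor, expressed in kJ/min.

Q_out = 64.3 kJ/min

Extent of reaction ξ = 0.267 × 490 = 130.83 mol/h
Reaction term: ξ·ΔH°_rxn = 130.83 × 37.9 = 4958.5 kJ/h
Sensible, feed 195→25 °C: -14411 kJ/h
Outlet flows (mol/h): A 359.17, B 130.83, H₂O 130.83
Sensible, products 25→91.4 °C: 5594 kJ/h
Q = ΔH = -3858.5 kJ/h = -1.0718 kW
Heat removed = 64.308 kJ/min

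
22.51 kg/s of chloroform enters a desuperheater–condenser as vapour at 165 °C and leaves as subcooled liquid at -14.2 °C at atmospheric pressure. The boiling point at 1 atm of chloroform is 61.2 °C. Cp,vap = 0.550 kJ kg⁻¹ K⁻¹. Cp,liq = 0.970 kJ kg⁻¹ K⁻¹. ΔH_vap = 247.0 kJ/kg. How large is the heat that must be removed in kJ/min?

vapour 165→61.2 °C: -57.09 kJ/kg
condensation at 61.2 °C: -247 kJ/kg
liquid 61.2→-14.2 °C: -73.138 kJ/kg
Δh = -57.09 + -247 + -73.138 = -377.23 kJ/kg
Q = ṁ·Δh = 22.51 kg/s × -377.23 kJ/kg = -8491.4 kJ/s
|Q| = 8491.4 kW = 509480 kJ/min

Q_c = 509000 kJ/min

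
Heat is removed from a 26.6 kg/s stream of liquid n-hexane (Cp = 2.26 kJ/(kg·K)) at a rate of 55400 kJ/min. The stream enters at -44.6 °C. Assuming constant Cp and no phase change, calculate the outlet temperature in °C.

Q = 55400 kJ/min = 923.33 kJ/s
ΔT = Q/(ṁ·Cp) = 923.33/(26.6×2.26) = 15.359 K
T_out = -44.6 − 15.359 = -59.959 °C

T_out = -60.0 °C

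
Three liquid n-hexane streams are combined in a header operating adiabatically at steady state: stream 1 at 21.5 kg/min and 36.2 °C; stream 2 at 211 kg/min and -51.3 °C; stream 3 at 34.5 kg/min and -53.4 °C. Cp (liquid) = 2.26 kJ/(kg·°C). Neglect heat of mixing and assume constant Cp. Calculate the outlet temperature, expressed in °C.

T_out = -44.5 °C

No heat crosses the boundary, so H_out = H_in.
T_out = Σ ṁᵢCp,ᵢTᵢ / Σ ṁᵢCp,ᵢ
      = -26868 / 603.42 = -44.525 °C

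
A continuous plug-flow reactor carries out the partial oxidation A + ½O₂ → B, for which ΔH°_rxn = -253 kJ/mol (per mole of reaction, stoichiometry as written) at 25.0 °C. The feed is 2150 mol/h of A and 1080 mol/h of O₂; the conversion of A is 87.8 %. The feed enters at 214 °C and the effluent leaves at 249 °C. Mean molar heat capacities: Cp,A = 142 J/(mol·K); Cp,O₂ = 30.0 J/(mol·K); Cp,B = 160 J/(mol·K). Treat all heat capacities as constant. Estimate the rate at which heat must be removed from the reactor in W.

Q_out = 129000 W

Extent of reaction ξ = 0.878 × 2150 = 1887.7 mol/h
Reaction term: ξ·ΔH°_rxn = 1887.7 × -253 = -477590 kJ/h
Sensible, feed 214→25 °C: -63825 kJ/h
Outlet flows (mol/h): A 262.3, O₂ 136.15, B 1887.7
Sensible, products 25→249 °C: 76913 kJ/h
Q = ΔH = -464500 kJ/h = -129.03 kW
Heat removed = 129030 W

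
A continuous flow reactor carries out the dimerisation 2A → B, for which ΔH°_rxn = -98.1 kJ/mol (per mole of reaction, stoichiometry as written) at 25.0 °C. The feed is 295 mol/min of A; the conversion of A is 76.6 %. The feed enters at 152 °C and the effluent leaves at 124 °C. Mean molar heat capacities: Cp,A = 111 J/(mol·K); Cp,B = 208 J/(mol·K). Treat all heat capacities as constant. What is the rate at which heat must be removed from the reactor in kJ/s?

Extent of reaction ξ = 0.766 × 295 / 2 = 112.98 mol/min
Reaction term: ξ·ΔH°_rxn = 112.98 × -98.1 = -11084 kJ/min
Sensible, feed 152→25 °C: -4158.6 kJ/min
Outlet flows (mol/min): A 69.03, B 112.98
Sensible, products 25→124 °C: 3085.2 kJ/min
Q = ΔH = -12157 kJ/min = -202.62 kW
Heat removed = 202.62 kJ/s

Q_out = 203 kJ/s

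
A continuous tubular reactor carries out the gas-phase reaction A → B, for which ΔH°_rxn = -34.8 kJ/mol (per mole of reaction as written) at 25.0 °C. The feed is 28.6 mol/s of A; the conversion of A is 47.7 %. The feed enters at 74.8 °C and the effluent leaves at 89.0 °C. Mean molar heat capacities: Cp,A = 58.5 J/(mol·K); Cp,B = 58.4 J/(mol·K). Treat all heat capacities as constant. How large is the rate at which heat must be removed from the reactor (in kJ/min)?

Q_out = 27100 kJ/min

Extent of reaction ξ = 0.477 × 28.6 = 13.642 mol/s
Reaction term: ξ·ΔH°_rxn = 13.642 × -34.8 = -474.75 kJ/s
Sensible, feed 74.8→25 °C: -83.32 kJ/s
Outlet flows (mol/s): A 14.958, B 13.642
Sensible, products 25→89.0 °C: 106.99 kJ/s
Q = ΔH = -451.08 kJ/s = -451.08 kW
Heat removed = 27065 kJ/min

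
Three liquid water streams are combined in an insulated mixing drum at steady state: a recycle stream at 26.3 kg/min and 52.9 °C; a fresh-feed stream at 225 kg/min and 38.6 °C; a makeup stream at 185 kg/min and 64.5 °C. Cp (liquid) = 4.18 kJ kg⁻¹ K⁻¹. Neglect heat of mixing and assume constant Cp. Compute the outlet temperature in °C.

T_out = 50.4 °C

Energy balance with Q = 0: Σ ṁᵢCp,ᵢ(T_out − Tᵢ) = 0
Σ ṁᵢCp,ᵢTᵢ = 26.3×4.18×52.9 + 225×4.18×38.6 + 185×4.18×64.5 = 91997
Σ ṁᵢCp,ᵢ = 26.3×4.18 + 225×4.18 + 185×4.18 = 1823.7
T_out = 91997 / 1823.7 = 50.444 °C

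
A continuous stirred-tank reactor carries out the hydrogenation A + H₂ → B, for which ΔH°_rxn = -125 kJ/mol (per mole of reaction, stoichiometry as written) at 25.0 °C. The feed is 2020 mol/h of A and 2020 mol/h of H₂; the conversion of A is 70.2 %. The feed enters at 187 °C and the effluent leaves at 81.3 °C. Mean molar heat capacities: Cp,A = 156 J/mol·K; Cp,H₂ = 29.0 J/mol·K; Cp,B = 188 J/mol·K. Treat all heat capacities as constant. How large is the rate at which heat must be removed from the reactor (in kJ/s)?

Extent of reaction ξ = 0.702 × 2020 = 1418 mol/h
Reaction term: ξ·ΔH°_rxn = 1418 × -125 = -177260 kJ/h
Sensible, feed 187→25 °C: -60539 kJ/h
Outlet flows (mol/h): A 601.96, H₂ 601.96, B 1418
Sensible, products 25→81.3 °C: 21279 kJ/h
Q = ΔH = -216520 kJ/h = -60.143 kW
Heat removed = 60.143 kJ/s

Q_out = 60.1 kJ/s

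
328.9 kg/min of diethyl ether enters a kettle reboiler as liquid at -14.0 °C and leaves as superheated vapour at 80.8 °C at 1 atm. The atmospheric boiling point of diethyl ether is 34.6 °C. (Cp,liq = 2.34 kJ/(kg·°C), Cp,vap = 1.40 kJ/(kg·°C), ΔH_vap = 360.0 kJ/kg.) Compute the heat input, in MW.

Q = 2.95 MW

liquid -14.0→34.6 °C: 113.72 kJ/kg
vaporisation at 34.6 °C: 360 kJ/kg
vapour 34.6→80.8 °C: 64.68 kJ/kg
Δh = 113.72 + 360 + 64.68 = 538.4 kJ/kg
Q = ṁ·Δh = 328.9 kg/min × 538.4 kJ/kg = 177080 kJ/min
|Q| = 2951.4 kW = 2.9514 MW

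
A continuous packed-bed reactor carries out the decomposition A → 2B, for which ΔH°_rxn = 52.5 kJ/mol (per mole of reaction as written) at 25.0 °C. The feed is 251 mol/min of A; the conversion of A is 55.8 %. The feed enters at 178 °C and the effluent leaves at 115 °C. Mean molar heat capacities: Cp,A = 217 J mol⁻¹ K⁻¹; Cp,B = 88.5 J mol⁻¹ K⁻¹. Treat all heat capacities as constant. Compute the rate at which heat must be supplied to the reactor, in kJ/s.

Extent of reaction ξ = 0.558 × 251 = 140.06 mol/min
Reaction term: ξ·ΔH°_rxn = 140.06 × 52.5 = 7353 kJ/min
Sensible, feed 178→25 °C: -8333.5 kJ/min
Outlet flows (mol/min): A 110.94, B 280.12
Sensible, products 25→115 °C: 4397.8 kJ/min
Q = ΔH = 3417.4 kJ/min = 56.957 kW
Heat supplied = 56.957 kJ/s

Q_in = 57.0 kJ/s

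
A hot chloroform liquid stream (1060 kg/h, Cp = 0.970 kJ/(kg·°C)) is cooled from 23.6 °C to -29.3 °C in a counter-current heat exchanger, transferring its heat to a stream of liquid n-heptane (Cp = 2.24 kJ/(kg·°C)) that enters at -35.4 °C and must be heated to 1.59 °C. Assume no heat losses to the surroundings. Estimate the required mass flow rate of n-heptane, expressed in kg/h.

ṁ_c = 656 kg/h

Heat released by hot stream: Q = 1060 × 0.970 × (23.6 − -29.3) = 54392 kJ/h
Energy balance on cold side (adiabatic exchanger): Q = ṁ_c·Cp_c·(T_c,out − T_c,in)
ṁ_c = 54392 / [2.24 × (1.59 − -35.4)] = 656.45 kg/h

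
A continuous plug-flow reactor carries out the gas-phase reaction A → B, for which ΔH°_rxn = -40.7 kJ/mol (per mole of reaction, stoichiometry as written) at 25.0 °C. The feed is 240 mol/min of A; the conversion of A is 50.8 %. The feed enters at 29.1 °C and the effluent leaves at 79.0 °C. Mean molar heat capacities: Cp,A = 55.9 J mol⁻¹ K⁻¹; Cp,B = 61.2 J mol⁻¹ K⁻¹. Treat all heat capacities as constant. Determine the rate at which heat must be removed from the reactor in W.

Q_out = 71000 W

Extent of reaction ξ = 0.508 × 240 = 121.92 mol/min
Reaction term: ξ·ΔH°_rxn = 121.92 × -40.7 = -4962.1 kJ/min
Sensible, feed 29.1→25 °C: -55.006 kJ/min
Outlet flows (mol/min): A 118.08, B 121.92
Sensible, products 25→79.0 °C: 759.36 kJ/min
Q = ΔH = -4257.8 kJ/min = -70.963 kW
Heat removed = 70963 W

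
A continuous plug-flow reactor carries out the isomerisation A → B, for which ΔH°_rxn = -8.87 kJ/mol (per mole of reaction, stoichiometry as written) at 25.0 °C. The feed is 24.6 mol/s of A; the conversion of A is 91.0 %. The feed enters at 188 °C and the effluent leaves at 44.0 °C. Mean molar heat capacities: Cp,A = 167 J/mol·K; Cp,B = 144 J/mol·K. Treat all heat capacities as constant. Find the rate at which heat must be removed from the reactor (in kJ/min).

Extent of reaction ξ = 0.910 × 24.6 = 22.386 mol/s
Reaction term: ξ·ΔH°_rxn = 22.386 × -8.87 = -198.56 kJ/s
Sensible, feed 188→25 °C: -669.64 kJ/s
Outlet flows (mol/s): A 2.214, B 22.386
Sensible, products 25→44.0 °C: 68.273 kJ/s
Q = ΔH = -799.93 kJ/s = -799.93 kW
Heat removed = 47996 kJ/min

Q_out = 48000 kJ/min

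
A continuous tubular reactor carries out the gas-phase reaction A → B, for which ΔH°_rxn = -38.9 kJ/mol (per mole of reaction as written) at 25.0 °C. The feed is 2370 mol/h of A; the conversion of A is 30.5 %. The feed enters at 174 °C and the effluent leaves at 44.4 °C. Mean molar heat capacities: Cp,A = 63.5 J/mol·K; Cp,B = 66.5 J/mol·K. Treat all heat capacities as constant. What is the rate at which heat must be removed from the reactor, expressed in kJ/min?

Q_out = 793 kJ/min

Extent of reaction ξ = 0.305 × 2370 = 722.85 mol/h
Reaction term: ξ·ΔH°_rxn = 722.85 × -38.9 = -28119 kJ/h
Sensible, feed 174→25 °C: -22424 kJ/h
Outlet flows (mol/h): A 1647.2, B 722.85
Sensible, products 25→44.4 °C: 2961.7 kJ/h
Q = ΔH = -47581 kJ/h = -13.217 kW
Heat removed = 793.02 kJ/min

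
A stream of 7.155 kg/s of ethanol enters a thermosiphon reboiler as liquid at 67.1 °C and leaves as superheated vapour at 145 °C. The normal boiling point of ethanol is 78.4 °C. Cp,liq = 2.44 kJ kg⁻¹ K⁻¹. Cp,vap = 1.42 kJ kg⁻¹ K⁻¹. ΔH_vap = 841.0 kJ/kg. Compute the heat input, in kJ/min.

Q = 413000 kJ/min

liquid 67.1→78.4 °C: 27.572 kJ/kg
vaporisation at 78.4 °C: 841 kJ/kg
vapour 78.4→145 °C: 94.572 kJ/kg
Δh = 27.572 + 841 + 94.572 = 963.14 kJ/kg
Q = ṁ·Δh = 7.155 kg/s × 963.14 kJ/kg = 6891.3 kJ/s
|Q| = 6891.3 kW = 413480 kJ/min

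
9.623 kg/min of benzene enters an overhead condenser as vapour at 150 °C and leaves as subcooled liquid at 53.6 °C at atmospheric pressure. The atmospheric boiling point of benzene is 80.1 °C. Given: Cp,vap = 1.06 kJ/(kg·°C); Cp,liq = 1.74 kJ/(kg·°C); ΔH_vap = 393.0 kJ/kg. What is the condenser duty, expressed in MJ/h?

vapour 150→80.1 °C: -74.094 kJ/kg
condensation at 80.1 °C: -393 kJ/kg
liquid 80.1→53.6 °C: -46.11 kJ/kg
Δh = -74.094 + -393 + -46.11 = -513.2 kJ/kg
Q = ṁ·Δh = 9.623 kg/min × -513.2 kJ/kg = -4938.6 kJ/min
|Q| = 82.309 kW = 296.31 MJ/h

Q_c = 296 MJ/h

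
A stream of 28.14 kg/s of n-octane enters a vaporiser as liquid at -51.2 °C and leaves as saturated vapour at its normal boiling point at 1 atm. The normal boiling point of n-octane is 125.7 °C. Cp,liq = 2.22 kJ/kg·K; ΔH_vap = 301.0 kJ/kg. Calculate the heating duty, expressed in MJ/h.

liquid -51.2→125.7 °C: 392.72 kJ/kg
vaporisation at 125.7 °C: 301 kJ/kg
Δh = 392.72 + 301 = 693.72 kJ/kg
Q = ṁ·Δh = 28.14 kg/s × 693.72 kJ/kg = 19521 kJ/s
|Q| = 19521 kW = 70276 MJ/h

Q = 70300 MJ/h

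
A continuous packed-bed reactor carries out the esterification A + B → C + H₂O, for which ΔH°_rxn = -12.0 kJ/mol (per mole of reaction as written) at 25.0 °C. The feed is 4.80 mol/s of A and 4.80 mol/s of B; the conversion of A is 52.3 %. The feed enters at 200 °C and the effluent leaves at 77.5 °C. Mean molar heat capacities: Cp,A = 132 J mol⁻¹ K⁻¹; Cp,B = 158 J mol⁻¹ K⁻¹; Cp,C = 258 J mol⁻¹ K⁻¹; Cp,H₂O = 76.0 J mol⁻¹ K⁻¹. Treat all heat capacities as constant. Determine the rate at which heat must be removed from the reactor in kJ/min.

Q_out = 11700 kJ/min

Extent of reaction ξ = 0.523 × 4.80 = 2.5104 mol/s
Reaction term: ξ·ΔH°_rxn = 2.5104 × -12.0 = -30.125 kJ/s
Sensible, feed 200→25 °C: -243.6 kJ/s
Outlet flows (mol/s): A 2.2896, B 2.2896, C 2.5104, H₂O 2.5104
Sensible, products 25→77.5 °C: 78.879 kJ/s
Q = ΔH = -194.85 kJ/s = -194.85 kW
Heat removed = 11691 kJ/min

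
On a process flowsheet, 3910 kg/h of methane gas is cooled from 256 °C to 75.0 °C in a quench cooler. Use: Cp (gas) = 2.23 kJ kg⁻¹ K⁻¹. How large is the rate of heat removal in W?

Q_c = 438000 W

Q = ṁ·Cp·ΔT = 3910 × 2.23 × (75.0 − 256) = -1.5782e+06 kJ/h
Converting: 1.5782e+06 / 3600 s = 438.39 kW
Cooling duty = 438390 W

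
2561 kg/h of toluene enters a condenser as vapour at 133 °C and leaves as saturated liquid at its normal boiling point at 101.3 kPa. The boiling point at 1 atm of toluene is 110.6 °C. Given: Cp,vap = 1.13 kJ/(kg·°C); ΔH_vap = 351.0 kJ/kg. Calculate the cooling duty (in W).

Q_c = 268000 W

vapour 133→110.6 °C: -25.312 kJ/kg
condensation at 110.6 °C: -351 kJ/kg
Δh = -25.312 + -351 = -376.31 kJ/kg
Q = ṁ·Δh = 2561 kg/h × -376.31 kJ/kg = -963740 kJ/h
|Q| = 267.7 kW = 267700 W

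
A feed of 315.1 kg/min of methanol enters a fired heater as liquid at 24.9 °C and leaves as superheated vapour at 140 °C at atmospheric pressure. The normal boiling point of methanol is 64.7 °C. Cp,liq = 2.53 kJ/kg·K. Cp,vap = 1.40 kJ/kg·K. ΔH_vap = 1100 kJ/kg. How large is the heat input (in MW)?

liquid 24.9→64.7 °C: 100.69 kJ/kg
vaporisation at 64.7 °C: 1100 kJ/kg
vapour 64.7→140 °C: 105.42 kJ/kg
Δh = 100.69 + 1100 + 105.42 = 1306.1 kJ/kg
Q = ṁ·Δh = 315.1 kg/min × 1306.1 kJ/kg = 411560 kJ/min
|Q| = 6859.3 kW = 6.8593 MW

Q = 6.86 MW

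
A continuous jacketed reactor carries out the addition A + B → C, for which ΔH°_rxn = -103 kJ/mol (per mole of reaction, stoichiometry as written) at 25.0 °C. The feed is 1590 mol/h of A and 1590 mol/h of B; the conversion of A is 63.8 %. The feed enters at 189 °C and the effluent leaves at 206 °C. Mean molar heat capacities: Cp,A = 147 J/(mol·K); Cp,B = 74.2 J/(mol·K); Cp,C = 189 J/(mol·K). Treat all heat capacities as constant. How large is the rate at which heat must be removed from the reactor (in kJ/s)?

Extent of reaction ξ = 0.638 × 1590 = 1014.4 mol/h
Reaction term: ξ·ΔH°_rxn = 1014.4 × -103 = -104490 kJ/h
Sensible, feed 189→25 °C: -57680 kJ/h
Outlet flows (mol/h): A 575.58, B 575.58, C 1014.4
Sensible, products 25→206 °C: 57747 kJ/h
Q = ΔH = -104420 kJ/h = -29.005 kW
Heat removed = 29.005 kJ/s

Q_out = 29.0 kJ/s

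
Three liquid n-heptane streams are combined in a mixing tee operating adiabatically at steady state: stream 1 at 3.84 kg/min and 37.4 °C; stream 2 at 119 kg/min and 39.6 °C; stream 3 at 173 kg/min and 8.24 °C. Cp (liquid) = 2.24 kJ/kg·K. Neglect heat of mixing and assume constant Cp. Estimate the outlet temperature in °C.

Adiabatic, steady state ⇒ Σ ṁᵢCp,ᵢ(T_out − Tᵢ) = 0
Σ ṁᵢCp,ᵢTᵢ = 3.84×2.24×37.4 + 119×2.24×39.6 + 173×2.24×8.24 = 14071
Σ ṁᵢCp,ᵢ = 3.84×2.24 + 119×2.24 + 173×2.24 = 662.68
T_out = 14071 / 662.68 = 21.233 °C

T_out = 21.2 °C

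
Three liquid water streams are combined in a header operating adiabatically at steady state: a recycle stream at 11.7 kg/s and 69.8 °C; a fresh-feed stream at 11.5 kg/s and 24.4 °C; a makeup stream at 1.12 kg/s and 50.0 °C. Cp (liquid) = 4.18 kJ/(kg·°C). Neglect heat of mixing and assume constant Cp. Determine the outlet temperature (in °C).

T_out = 47.4 °C

No heat crosses the boundary, so H_out = H_in.
Σ ṁᵢCp,ᵢTᵢ = 11.7×4.18×69.8 + 11.5×4.18×24.4 + 1.12×4.18×50.0 = 4820.6
Σ ṁᵢCp,ᵢ = 11.7×4.18 + 11.5×4.18 + 1.12×4.18 = 101.66
T_out = 4820.6 / 101.66 = 47.42 °C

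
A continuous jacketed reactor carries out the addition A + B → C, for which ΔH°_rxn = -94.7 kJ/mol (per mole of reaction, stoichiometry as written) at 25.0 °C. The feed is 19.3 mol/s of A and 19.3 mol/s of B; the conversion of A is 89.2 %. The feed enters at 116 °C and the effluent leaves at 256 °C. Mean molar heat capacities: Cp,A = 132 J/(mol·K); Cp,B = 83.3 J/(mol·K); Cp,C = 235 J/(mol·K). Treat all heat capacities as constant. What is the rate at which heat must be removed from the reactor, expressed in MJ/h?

Q_out = 3490 MJ/h

Extent of reaction ξ = 0.892 × 19.3 = 17.216 mol/s
Reaction term: ξ·ΔH°_rxn = 17.216 × -94.7 = -1630.3 kJ/s
Sensible, feed 116→25 °C: -378.13 kJ/s
Outlet flows (mol/s): A 2.0844, B 2.0844, C 17.216
Sensible, products 25→256 °C: 1038.2 kJ/s
Q = ΔH = -970.23 kJ/s = -970.23 kW
Heat removed = 3492.8 MJ/h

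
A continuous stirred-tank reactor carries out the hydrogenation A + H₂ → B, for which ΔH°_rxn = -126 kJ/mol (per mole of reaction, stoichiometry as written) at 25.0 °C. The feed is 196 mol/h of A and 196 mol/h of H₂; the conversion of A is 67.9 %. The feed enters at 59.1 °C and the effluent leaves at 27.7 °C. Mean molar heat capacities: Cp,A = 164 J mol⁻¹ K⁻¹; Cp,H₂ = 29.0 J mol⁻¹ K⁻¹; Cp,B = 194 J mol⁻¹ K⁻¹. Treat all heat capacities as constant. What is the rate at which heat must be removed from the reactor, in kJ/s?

Q_out = 4.99 kJ/s

Extent of reaction ξ = 0.679 × 196 = 133.08 mol/h
Reaction term: ξ·ΔH°_rxn = 133.08 × -126 = -16769 kJ/h
Sensible, feed 59.1→25 °C: -1289.9 kJ/h
Outlet flows (mol/h): A 62.916, H₂ 62.916, B 133.08
Sensible, products 25→27.7 °C: 102.49 kJ/h
Q = ΔH = -17956 kJ/h = -4.9878 kW
Heat removed = 4.9878 kJ/s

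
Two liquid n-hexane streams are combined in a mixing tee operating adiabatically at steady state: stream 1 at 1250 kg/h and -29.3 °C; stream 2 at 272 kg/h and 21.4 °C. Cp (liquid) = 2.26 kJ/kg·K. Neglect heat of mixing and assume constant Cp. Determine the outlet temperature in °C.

Adiabatic, steady state ⇒ Σ ṁᵢCp,ᵢ(T_out − Tᵢ) = 0
Σ ṁᵢCp,ᵢTᵢ = 1250×2.26×-29.3 + 272×2.26×21.4 = -69617
Σ ṁᵢCp,ᵢ = 1250×2.26 + 272×2.26 = 3439.7
T_out = -69617 / 3439.7 = -20.239 °C

T_out = -20.2 °C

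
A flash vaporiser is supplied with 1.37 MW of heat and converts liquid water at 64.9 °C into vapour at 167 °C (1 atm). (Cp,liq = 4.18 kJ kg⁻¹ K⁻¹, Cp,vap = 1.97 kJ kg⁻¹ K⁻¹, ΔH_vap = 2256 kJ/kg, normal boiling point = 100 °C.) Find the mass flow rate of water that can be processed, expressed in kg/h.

Δh = 4.18×(100−64.9) + 2256 + 1.97×(167−100) = 2534.7 kJ/kg
Q = 1.37 MW = 1370 kJ/s = 4.932e+06 kJ/h
ṁ = Q/Δh = 4.932e+06 / 2534.7 = 1945.8 kg/h

ṁ = 1950 kg/h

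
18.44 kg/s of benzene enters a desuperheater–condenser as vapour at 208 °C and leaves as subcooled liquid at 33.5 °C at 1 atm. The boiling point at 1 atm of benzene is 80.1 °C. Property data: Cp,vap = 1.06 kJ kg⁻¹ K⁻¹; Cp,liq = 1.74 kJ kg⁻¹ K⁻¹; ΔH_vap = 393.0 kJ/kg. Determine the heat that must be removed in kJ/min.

Q_c = 675000 kJ/min

vapour 208→80.1 °C: -135.57 kJ/kg
condensation at 80.1 °C: -393 kJ/kg
liquid 80.1→33.5 °C: -81.084 kJ/kg
Δh = -135.57 + -393 + -81.084 = -609.66 kJ/kg
Q = ṁ·Δh = 18.44 kg/s × -609.66 kJ/kg = -11242 kJ/s
|Q| = 11242 kW = 674530 kJ/min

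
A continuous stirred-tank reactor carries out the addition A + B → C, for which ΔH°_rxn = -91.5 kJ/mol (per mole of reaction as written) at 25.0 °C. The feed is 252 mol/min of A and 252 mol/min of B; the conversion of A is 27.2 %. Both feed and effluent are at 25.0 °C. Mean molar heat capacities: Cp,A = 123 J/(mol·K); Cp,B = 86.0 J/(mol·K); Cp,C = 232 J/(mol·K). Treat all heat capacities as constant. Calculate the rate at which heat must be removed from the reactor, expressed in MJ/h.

Q_out = 376 MJ/h

Extent of reaction ξ = 0.272 × 252 = 68.544 mol/min
Reaction term: ξ·ΔH°_rxn = 68.544 × -91.5 = -6271.8 kJ/min
Q = ΔH = -6271.8 kJ/min = -104.53 kW
Heat removed = 376.31 MJ/h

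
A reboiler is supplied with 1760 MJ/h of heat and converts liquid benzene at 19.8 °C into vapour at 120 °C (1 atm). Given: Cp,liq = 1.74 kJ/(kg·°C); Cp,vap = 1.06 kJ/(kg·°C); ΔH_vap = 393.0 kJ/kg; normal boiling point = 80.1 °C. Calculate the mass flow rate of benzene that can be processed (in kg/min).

Δh = 1.74×(80.1−19.8) + 393.0 + 1.06×(120−80.1) = 540.22 kJ/kg
Q = 1760 MJ/h = 488.89 kJ/s = 29333 kJ/min
ṁ = Q/Δh = 29333 / 540.22 = 54.299 kg/min

ṁ = 54.3 kg/min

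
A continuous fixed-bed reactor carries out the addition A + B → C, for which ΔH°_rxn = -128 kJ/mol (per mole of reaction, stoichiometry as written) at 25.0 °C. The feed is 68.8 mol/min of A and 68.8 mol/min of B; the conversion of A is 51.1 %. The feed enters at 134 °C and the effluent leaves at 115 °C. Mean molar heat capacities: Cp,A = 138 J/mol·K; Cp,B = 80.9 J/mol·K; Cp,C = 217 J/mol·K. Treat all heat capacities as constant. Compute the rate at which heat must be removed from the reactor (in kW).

Extent of reaction ξ = 0.511 × 68.8 = 35.157 mol/min
Reaction term: ξ·ΔH°_rxn = 35.157 × -128 = -4500.1 kJ/min
Sensible, feed 134→25 °C: -1641.6 kJ/min
Outlet flows (mol/min): A 33.643, B 33.643, C 35.157
Sensible, products 25→115 °C: 1349.4 kJ/min
Q = ΔH = -4792.2 kJ/min = -79.87 kW
Heat removed = 79.87 kW

Q_out = 79.9 kW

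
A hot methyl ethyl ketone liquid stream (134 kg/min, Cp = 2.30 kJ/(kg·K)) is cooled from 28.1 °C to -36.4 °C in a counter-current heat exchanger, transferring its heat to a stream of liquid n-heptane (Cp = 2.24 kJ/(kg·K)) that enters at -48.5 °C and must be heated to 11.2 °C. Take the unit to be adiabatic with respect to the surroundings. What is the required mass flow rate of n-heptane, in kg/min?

ṁ_c = 149 kg/min

Heat released by hot stream: Q = 134 × 2.30 × (28.1 − -36.4) = 19879 kJ/min
Energy balance on cold side (adiabatic exchanger): Q = ṁ_c·Cp_c·(T_c,out − T_c,in)
ṁ_c = 19879 / [2.24 × (11.2 − -48.5)] = 148.65 kg/min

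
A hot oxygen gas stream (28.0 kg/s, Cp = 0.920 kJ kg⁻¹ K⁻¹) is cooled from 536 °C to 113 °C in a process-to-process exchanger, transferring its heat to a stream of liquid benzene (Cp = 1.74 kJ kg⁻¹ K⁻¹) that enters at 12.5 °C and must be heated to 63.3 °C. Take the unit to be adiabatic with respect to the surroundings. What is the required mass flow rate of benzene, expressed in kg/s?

ṁ_c = 123 kg/s

Heat released by hot stream: Q = 28.0 × 0.920 × (536 − 113) = 10896 kJ/s
Energy balance on cold side (adiabatic exchanger): Q = ṁ_c·Cp_c·(T_c,out − T_c,in)
ṁ_c = 10896 / [1.74 × (63.3 − 12.5)] = 123.27 kg/s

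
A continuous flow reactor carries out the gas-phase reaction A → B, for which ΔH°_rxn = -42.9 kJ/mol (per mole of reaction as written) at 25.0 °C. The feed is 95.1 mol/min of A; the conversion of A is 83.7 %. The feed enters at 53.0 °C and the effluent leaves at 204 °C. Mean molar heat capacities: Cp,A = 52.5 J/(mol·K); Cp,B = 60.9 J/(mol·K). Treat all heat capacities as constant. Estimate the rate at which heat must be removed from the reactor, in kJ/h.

Q_out = 152000 kJ/h

Extent of reaction ξ = 0.837 × 95.1 = 79.599 mol/min
Reaction term: ξ·ΔH°_rxn = 79.599 × -42.9 = -3414.8 kJ/min
Sensible, feed 53.0→25 °C: -139.8 kJ/min
Outlet flows (mol/min): A 15.501, B 79.599
Sensible, products 25→204 °C: 1013.4 kJ/min
Q = ΔH = -2541.2 kJ/min = -42.353 kW
Heat removed = 152470 kJ/h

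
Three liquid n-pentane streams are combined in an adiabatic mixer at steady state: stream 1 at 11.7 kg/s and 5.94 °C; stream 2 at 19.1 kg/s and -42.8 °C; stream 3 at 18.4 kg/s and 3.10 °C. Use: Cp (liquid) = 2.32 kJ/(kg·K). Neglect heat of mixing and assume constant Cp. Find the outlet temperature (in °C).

T_out = -14.0 °C

Energy balance with Q = 0: Σ ṁᵢCp,ᵢ(T_out − Tᵢ) = 0
T_out = Σ ṁᵢCp,ᵢTᵢ / Σ ṁᵢCp,ᵢ
      = -1603 / 114.14 = -14.044 °C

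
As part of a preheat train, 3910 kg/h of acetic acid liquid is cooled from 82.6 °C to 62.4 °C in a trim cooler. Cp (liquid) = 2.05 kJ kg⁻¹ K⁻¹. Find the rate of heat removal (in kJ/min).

Q_c = 2700 kJ/min

Q = ṁ·Cp·ΔT = 3910 × 2.05 × (62.4 − 82.6) = -161910 kJ/h
Converting: 161910 / 3600 s = 44.976 kW
Cooling duty = 2698.6 kJ/min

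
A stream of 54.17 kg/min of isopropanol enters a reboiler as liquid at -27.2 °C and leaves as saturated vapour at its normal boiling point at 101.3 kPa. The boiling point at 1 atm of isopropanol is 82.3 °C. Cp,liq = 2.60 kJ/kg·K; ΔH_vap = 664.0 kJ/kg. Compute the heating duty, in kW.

Q = 857 kW

liquid -27.2→82.3 °C: 284.7 kJ/kg
vaporisation at 82.3 °C: 664 kJ/kg
Δh = 284.7 + 664 = 948.7 kJ/kg
Q = ṁ·Δh = 54.17 kg/min × 948.7 kJ/kg = 51391 kJ/min
|Q| = 856.52 kW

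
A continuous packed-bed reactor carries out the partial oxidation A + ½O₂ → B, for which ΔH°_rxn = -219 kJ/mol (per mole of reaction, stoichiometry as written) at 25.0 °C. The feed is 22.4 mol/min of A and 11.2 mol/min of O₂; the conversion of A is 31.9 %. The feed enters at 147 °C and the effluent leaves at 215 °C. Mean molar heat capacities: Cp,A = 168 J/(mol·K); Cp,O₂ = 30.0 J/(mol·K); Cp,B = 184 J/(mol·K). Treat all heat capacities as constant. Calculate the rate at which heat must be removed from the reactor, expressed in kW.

Q_out = 21.4 kW

Extent of reaction ξ = 0.319 × 22.4 = 7.1456 mol/min
Reaction term: ξ·ΔH°_rxn = 7.1456 × -219 = -1564.9 kJ/min
Sensible, feed 147→25 °C: -500.1 kJ/min
Outlet flows (mol/min): A 15.254, O₂ 7.6272, B 7.1456
Sensible, products 25→215 °C: 780.21 kJ/min
Q = ΔH = -1284.8 kJ/min = -21.413 kW
Heat removed = 21.413 kW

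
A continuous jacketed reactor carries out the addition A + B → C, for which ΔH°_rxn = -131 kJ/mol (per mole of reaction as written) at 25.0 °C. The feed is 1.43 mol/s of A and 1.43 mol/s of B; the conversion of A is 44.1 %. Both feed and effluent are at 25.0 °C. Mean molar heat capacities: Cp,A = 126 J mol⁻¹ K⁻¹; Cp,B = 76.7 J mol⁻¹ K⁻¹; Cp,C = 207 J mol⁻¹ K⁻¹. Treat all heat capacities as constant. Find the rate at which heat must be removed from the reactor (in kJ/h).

Extent of reaction ξ = 0.441 × 1.43 = 0.63063 mol/s
Reaction term: ξ·ΔH°_rxn = 0.63063 × -131 = -82.613 kJ/s
Q = ΔH = -82.613 kJ/s = -82.613 kW
Heat removed = 297410 kJ/h

Q_out = 297000 kJ/h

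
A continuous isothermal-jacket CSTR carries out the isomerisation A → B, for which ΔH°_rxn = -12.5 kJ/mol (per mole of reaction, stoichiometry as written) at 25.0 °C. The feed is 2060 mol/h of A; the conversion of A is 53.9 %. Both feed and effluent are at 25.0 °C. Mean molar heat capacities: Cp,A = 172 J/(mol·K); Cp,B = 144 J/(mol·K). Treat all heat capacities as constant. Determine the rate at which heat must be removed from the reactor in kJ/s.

Extent of reaction ξ = 0.539 × 2060 = 1110.3 mol/h
Reaction term: ξ·ΔH°_rxn = 1110.3 × -12.5 = -13879 kJ/h
Q = ΔH = -13879 kJ/h = -3.8553 kW
Heat removed = 3.8553 kJ/s

Q_out = 3.86 kJ/s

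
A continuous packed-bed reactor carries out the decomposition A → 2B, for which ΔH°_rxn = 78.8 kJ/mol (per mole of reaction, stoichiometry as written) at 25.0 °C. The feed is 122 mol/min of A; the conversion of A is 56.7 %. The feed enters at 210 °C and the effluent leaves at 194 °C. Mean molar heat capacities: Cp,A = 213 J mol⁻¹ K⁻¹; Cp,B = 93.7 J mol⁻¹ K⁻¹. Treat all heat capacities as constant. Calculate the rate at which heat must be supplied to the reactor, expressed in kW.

Extent of reaction ξ = 0.567 × 122 = 69.174 mol/min
Reaction term: ξ·ΔH°_rxn = 69.174 × 78.8 = 5450.9 kJ/min
Sensible, feed 210→25 °C: -4807.4 kJ/min
Outlet flows (mol/min): A 52.826, B 138.35
Sensible, products 25→194 °C: 4092.4 kJ/min
Q = ΔH = 4735.9 kJ/min = 78.931 kW
Heat supplied = 78.931 kW

Q_in = 78.9 kW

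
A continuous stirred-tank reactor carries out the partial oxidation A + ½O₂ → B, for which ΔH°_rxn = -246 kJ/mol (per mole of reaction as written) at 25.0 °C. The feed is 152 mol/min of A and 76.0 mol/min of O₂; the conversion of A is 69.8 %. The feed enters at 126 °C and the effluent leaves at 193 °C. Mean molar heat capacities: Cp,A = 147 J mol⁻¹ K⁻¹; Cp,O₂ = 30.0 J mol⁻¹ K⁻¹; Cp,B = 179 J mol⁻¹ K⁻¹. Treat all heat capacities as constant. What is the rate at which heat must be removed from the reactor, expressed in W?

Extent of reaction ξ = 0.698 × 152 = 106.1 mol/min
Reaction term: ξ·ΔH°_rxn = 106.1 × -246 = -26100 kJ/min
Sensible, feed 126→25 °C: -2487 kJ/min
Outlet flows (mol/min): A 45.904, O₂ 22.952, B 106.1
Sensible, products 25→193 °C: 4439.8 kJ/min
Q = ΔH = -24147 kJ/min = -402.45 kW
Heat removed = 402450 W

Q_out = 402000 W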